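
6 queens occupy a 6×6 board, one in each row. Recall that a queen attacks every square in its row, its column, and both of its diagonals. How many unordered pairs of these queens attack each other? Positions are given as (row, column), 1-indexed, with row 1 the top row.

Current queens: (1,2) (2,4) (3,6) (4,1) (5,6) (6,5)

3

Same column: (3,6)–(5,6) (column 6).
Same diagonal: (1,2)–(5,6) (|1−5| = |2−6| = 4); (5,6)–(6,5) (|5−6| = |6−5| = 1).
Total attacking pairs: 3.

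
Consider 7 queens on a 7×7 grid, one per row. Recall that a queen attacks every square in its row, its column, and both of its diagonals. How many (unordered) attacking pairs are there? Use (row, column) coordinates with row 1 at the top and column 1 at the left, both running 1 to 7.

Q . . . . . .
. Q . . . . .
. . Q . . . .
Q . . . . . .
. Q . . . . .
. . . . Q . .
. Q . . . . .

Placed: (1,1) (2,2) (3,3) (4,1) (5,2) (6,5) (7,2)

Same column: (1,1)–(4,1) (column 1); (2,2)–(5,2) (column 2); (2,2)–(7,2) (column 2); (5,2)–(7,2) (column 2).
Same diagonal: (1,1)–(2,2) (|1−2| = |1−2| = 1); (1,1)–(3,3) (|1−3| = |1−3| = 2); (2,2)–(3,3) (|2−3| = |2−3| = 1); (4,1)–(5,2) (|4−5| = |1−2| = 1).
Total attacking pairs: 8.

8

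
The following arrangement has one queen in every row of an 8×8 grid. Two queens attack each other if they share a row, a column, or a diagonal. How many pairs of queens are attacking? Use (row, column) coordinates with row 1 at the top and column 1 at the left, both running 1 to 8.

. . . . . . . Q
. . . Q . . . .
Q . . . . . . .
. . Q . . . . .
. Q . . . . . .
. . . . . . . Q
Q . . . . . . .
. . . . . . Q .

Same column: (1,8)–(6,8) (column 8); (3,1)–(7,1) (column 1).
Same diagonal: (2,4)–(6,8) (|2−6| = |4−8| = 4); (4,3)–(5,2) (|4−5| = |3−2| = 1); (4,3)–(8,7) (|4−8| = |3−7| = 4).
Total attacking pairs: 5.

5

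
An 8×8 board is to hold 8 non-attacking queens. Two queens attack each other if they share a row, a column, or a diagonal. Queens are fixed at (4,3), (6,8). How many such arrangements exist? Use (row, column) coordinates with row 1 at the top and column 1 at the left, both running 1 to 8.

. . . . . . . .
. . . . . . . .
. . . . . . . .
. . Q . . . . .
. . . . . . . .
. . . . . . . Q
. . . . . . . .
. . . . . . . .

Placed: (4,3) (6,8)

Branch on row 1: col 1 → 0; col 2 → 0; col 4 → 2; col 5 → 0; col 7 → 0.
Sum: 0 + 0 + 2 + 0 + 0 = 2.

2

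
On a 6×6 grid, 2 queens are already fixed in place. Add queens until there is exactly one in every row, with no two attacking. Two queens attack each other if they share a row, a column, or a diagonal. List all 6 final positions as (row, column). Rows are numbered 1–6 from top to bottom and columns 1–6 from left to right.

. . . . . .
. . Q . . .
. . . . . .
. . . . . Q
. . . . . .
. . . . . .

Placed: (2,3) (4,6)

(1,5) (2,3) (3,1) (4,6) (5,4) (6,2)

Row 1: attacked by (2,3)→{2,3,4}; (4,6)→{3,6}. Safe: 1, 5. Place at column 5.
Row 3: attacked by (1,5)→{3,5}; (2,3)→{2,3,4}; (4,6)→{5,6}. Safe: 1. Place at column 1.
Row 5: attacked by (1,5)→{1,5}; (2,3)→{3,6}; (3,1)→{1,3}; (4,6)→{5,6}. Safe: 2, 4. Place at column 4.
Row 6: attacked by (1,5)→{5}; (2,3)→{3}; (3,1)→{1,4}; (4,6)→{4,6}; (5,4)→{3,4,5}. Safe: 2. Place at column 2.
Columns [5, 3, 1, 6, 4, 2], r−c [-4, -1, 2, -2, 1, 4], r+c [6, 5, 4, 10, 9, 8] are all distinct, so no two queens attack.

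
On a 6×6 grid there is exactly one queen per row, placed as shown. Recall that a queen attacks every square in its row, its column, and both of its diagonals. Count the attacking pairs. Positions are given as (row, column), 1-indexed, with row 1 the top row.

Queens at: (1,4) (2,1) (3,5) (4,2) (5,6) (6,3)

All columns are distinct and no two queens satisfy |Δrow| = |Δcol|, so no pair attacks.

0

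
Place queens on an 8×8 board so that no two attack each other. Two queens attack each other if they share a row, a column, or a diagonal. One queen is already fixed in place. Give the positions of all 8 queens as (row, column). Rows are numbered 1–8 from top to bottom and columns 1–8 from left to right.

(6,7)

(1,3) (2,5) (3,2) (4,8) (5,1) (6,7) (7,4) (8,6)

Row 1: attacked by (6,7)→{2,7}. Safe: 1, 3, 4, 5, 6, 8. Place at column 3.
Row 2: attacked by (1,3)→{2,3,4}; (6,7)→{3,7}. Safe: 1, 5, 6, 8. Place at column 5.
Row 3: attacked by (1,3)→{1,3,5}; (2,5)→{4,5,6}; (6,7)→{4,7}. Safe: 2, 8. Place at column 2.
Row 4: attacked by (1,3)→{3,6}; (2,5)→{3,5,7}; (3,2)→{1,2,3}; (6,7)→{5,7}. Safe: 4, 8. Place at column 8.
Row 5: attacked by (1,3)→{3,7}; (2,5)→{2,5,8}; (3,2)→{2,4}; (4,8)→{7,8}; (6,7)→{6,7,8}. Safe: 1. Place at column 1.
Row 7: attacked by (1,3)→{3}; (2,5)→{5}; (3,2)→{2,6}; (4,8)→{5,8}; (5,1)→{1,3}; (6,7)→{6,7,8}. Safe: 4. Place at column 4.
Row 8: attacked by (1,3)→{3}; (2,5)→{5}; (3,2)→{2,7}; (4,8)→{4,8}; (5,1)→{1,4}; (6,7)→{5,7}; (7,4)→{3,4,5}. Safe: 6. Place at column 6.
Columns [3, 5, 2, 8, 1, 7, 4, 6], r−c [-2, -3, 1, -4, 4, -1, 3, 2], r+c [4, 7, 5, 12, 6, 13, 11, 14] are all distinct, so no two queens attack.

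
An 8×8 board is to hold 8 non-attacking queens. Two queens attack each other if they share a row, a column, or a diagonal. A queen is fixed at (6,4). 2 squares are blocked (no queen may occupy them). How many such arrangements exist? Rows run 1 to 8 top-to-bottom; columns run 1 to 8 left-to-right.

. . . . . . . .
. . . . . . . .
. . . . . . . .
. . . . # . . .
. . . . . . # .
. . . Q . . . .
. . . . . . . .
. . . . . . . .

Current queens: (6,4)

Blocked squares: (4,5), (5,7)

Branch on row 1: col 1 → 1; col 2 → 2; col 3 → 3; col 5 → 0; col 6 → 2; col 7 → 2; col 8 → 0.
Sum: 1 + 2 + 3 + 0 + 2 + 2 + 0 = 10.

10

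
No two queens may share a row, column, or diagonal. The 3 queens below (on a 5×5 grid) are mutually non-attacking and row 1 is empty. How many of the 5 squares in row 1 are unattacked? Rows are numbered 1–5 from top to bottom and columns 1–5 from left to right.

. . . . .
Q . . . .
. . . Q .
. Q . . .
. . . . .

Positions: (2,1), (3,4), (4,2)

1

(2,1) attacks row 1 at column 1 and diagonals 2.
(3,4) attacks row 1 at column 4 and diagonals 2.
(4,2) attacks row 1 at column 2 and diagonals 5.
Attacked columns: {1, 2, 4, 5}. Safe: {3}.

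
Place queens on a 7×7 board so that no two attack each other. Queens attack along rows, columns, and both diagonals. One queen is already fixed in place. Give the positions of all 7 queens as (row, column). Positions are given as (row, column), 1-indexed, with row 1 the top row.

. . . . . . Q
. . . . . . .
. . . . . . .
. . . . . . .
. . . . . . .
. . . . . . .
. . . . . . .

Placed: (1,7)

Row 2: attacked by (1,7)→{6,7}. Safe: 1, 2, 3, 4, 5. Place at column 4.
Row 3: attacked by (1,7)→{5,7}; (2,4)→{3,4,5}. Safe: 1, 2, 6. Place at column 1.
Row 4: attacked by (1,7)→{4,7}; (2,4)→{2,4,6}; (3,1)→{1,2}. Safe: 3, 5. Place at column 5.
Row 5: attacked by (1,7)→{3,7}; (2,4)→{1,4,7}; (3,1)→{1,3}; (4,5)→{4,5,6}. Safe: 2. Place at column 2.
Row 6: attacked by (1,7)→{2,7}; (2,4)→{4}; (3,1)→{1,4}; (4,5)→{3,5,7}; (5,2)→{1,2,3}. Safe: 6. Place at column 6.
Row 7: attacked by (1,7)→{1,7}; (2,4)→{4}; (3,1)→{1,5}; (4,5)→{2,5}; (5,2)→{2,4}; (6,6)→{5,6,7}. Safe: 3. Place at column 3.
Columns [7, 4, 1, 5, 2, 6, 3], r−c [-6, -2, 2, -1, 3, 0, 4], r+c [8, 6, 4, 9, 7, 12, 10] are all distinct, so no two queens attack.

(1,7) (2,4) (3,1) (4,5) (5,2) (6,6) (7,3)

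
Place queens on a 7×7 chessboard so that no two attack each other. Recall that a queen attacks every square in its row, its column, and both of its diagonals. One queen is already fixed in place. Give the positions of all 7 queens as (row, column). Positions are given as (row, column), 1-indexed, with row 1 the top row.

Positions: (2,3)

Row 1: attacked by (2,3)→{2,3,4}. Safe: 1, 5, 6, 7. Place at column 5.
Row 3: attacked by (1,5)→{3,5,7}; (2,3)→{2,3,4}. Safe: 1, 6. Place at column 1.
Row 4: attacked by (1,5)→{2,5}; (2,3)→{1,3,5}; (3,1)→{1,2}. Safe: 4, 6, 7. Place at column 6.
Row 5: attacked by (1,5)→{1,5}; (2,3)→{3,6}; (3,1)→{1,3}; (4,6)→{5,6,7}. Safe: 2, 4. Place at column 4.
Row 6: attacked by (1,5)→{5}; (2,3)→{3,7}; (3,1)→{1,4}; (4,6)→{4,6}; (5,4)→{3,4,5}. Safe: 2. Place at column 2.
Row 7: attacked by (1,5)→{5}; (2,3)→{3}; (3,1)→{1,5}; (4,6)→{3,6}; (5,4)→{2,4,6}; (6,2)→{1,2,3}. Safe: 7. Place at column 7.
Columns [5, 3, 1, 6, 4, 2, 7], r−c [-4, -1, 2, -2, 1, 4, 0], r+c [6, 5, 4, 10, 9, 8, 14] are all distinct, so no two queens attack.

(1,5) (2,3) (3,1) (4,6) (5,4) (6,2) (7,7)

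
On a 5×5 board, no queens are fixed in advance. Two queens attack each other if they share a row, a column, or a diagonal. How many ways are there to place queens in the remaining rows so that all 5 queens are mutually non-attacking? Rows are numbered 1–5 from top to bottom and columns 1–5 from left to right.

10

Branch on row 1: col 1 → 2; col 2 → 2; col 3 → 2; col 4 → 2; col 5 → 2.
Sum: 2 + 2 + 2 + 2 + 2 = 10.
(This is the classic 5-queens count.)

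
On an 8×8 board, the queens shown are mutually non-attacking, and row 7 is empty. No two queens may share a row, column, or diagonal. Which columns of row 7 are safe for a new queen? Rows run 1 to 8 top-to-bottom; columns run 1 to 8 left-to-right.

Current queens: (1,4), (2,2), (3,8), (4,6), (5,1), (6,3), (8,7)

columns 5

(1,4) attacks row 7 at column 4.
(2,2) attacks row 7 at column 2 and diagonals 7.
(3,8) attacks row 7 at column 8 and diagonals 4.
(4,6) attacks row 7 at column 6 and diagonals 3.
(5,1) attacks row 7 at column 1 and diagonals 3.
(6,3) attacks row 7 at column 3 and diagonals 2, 4.
(8,7) attacks row 7 at column 7 and diagonals 6, 8.
Attacked columns: {1, 2, 3, 4, 6, 7, 8}. Safe: {5}.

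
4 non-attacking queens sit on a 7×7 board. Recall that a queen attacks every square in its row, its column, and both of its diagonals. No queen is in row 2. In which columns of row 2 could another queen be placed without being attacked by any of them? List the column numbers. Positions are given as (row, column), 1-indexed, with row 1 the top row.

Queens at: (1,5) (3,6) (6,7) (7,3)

columns 1, 2

(1,5) attacks row 2 at column 5 and diagonals 4, 6.
(3,6) attacks row 2 at column 6 and diagonals 5, 7.
(6,7) attacks row 2 at column 7 and diagonals 3.
(7,3) attacks row 2 at column 3.
Attacked columns: {3, 4, 5, 6, 7}. Safe: {1, 2}.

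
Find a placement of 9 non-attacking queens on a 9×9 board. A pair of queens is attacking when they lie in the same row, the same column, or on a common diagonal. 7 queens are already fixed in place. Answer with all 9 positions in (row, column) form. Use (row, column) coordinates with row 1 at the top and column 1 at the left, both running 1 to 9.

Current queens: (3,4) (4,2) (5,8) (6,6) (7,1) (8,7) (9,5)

(1,3) (2,9) (3,4) (4,2) (5,8) (6,6) (7,1) (8,7) (9,5)

Row 1: attacked by (3,4)→{2,4,6}; (4,2)→{2,5}; (5,8)→{4,8}; (6,6)→{1,6}; (7,1)→{1,7}; (8,7)→{7}; (9,5)→{5}. Safe: 3, 9. Place at column 3.
Row 2: attacked by (1,3)→{2,3,4}; (3,4)→{3,4,5}; (4,2)→{2,4}; (5,8)→{5,8}; (6,6)→{2,6}; (7,1)→{1,6}; (8,7)→{1,7}; (9,5)→{5}. Safe: 9. Place at column 9.
Columns [3, 9, 4, 2, 8, 6, 1, 7, 5], r−c [-2, -7, -1, 2, -3, 0, 6, 1, 4], r+c [4, 11, 7, 6, 13, 12, 8, 15, 14] are all distinct, so no two queens attack.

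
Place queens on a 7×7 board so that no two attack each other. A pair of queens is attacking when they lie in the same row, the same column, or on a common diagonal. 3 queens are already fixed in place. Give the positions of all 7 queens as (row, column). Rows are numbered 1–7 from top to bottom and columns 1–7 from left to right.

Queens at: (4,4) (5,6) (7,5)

(1,3) (2,7) (3,2) (4,4) (5,6) (6,1) (7,5)

Row 1: attacked by (4,4)→{1,4,7}; (5,6)→{2,6}; (7,5)→{5}. Safe: 3. Place at column 3.
Row 2: attacked by (1,3)→{2,3,4}; (4,4)→{2,4,6}; (5,6)→{3,6}; (7,5)→{5}. Safe: 1, 7. Place at column 7.
Row 3: attacked by (1,3)→{1,3,5}; (2,7)→{6,7}; (4,4)→{3,4,5}; (5,6)→{4,6}; (7,5)→{1,5}. Safe: 2. Place at column 2.
Row 6: attacked by (1,3)→{3}; (2,7)→{3,7}; (3,2)→{2,5}; (4,4)→{2,4,6}; (5,6)→{5,6,7}; (7,5)→{4,5,6}. Safe: 1. Place at column 1.
Columns [3, 7, 2, 4, 6, 1, 5], r−c [-2, -5, 1, 0, -1, 5, 2], r+c [4, 9, 5, 8, 11, 7, 12] are all distinct, so no two queens attack.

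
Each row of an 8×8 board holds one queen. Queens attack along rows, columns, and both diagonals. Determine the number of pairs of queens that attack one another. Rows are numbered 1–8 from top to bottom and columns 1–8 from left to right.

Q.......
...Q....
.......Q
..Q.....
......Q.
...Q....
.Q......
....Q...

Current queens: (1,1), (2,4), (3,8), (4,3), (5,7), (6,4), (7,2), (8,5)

Same column: (2,4)–(6,4) (column 4).
Same diagonal: (2,4)–(5,7) (|2−5| = |4−7| = 3).
Total attacking pairs: 2.

2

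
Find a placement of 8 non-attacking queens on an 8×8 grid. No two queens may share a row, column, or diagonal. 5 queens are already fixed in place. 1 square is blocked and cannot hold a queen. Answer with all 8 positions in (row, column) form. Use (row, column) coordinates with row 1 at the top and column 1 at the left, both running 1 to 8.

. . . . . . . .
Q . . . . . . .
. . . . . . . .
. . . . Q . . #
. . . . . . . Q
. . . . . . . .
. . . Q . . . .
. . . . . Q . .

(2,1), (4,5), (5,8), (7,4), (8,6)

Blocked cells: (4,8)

Row 1: attacked by (2,1)→{1,2}; (4,5)→{2,5,8}; (5,8)→{4,8}; (7,4)→{4}; (8,6)→{6}. Safe: 3, 7. Place at column 3.
Row 3: attacked by (1,3)→{1,3,5}; (2,1)→{1,2}; (4,5)→{4,5,6}; (5,8)→{6,8}; (7,4)→{4,8}; (8,6)→{1,6}. Safe: 7. Place at column 7.
Row 6: attacked by (1,3)→{3,8}; (2,1)→{1,5}; (3,7)→{4,7}; (4,5)→{3,5,7}; (5,8)→{7,8}; (7,4)→{3,4,5}; (8,6)→{4,6,8}. Safe: 2. Place at column 2.
Columns [3, 1, 7, 5, 8, 2, 4, 6], r−c [-2, 1, -4, -1, -3, 4, 3, 2], r+c [4, 3, 10, 9, 13, 8, 11, 14] are all distinct, so no two queens attack.

(1,3) (2,1) (3,7) (4,5) (5,8) (6,2) (7,4) (8,6)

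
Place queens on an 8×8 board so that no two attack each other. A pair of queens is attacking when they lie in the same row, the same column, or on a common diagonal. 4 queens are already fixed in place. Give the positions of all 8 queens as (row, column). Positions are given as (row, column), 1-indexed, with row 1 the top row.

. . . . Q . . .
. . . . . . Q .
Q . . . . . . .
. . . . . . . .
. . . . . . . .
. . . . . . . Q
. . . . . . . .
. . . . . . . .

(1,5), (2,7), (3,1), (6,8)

(1,5) (2,7) (3,1) (4,4) (5,2) (6,8) (7,6) (8,3)

Row 4: attacked by (1,5)→{2,5,8}; (2,7)→{5,7}; (3,1)→{1,2}; (6,8)→{6,8}. Safe: 3, 4. Place at column 4.
Row 5: attacked by (1,5)→{1,5}; (2,7)→{4,7}; (3,1)→{1,3}; (4,4)→{3,4,5}; (6,8)→{7,8}. Safe: 2, 6. Place at column 2.
Row 7: attacked by (1,5)→{5}; (2,7)→{2,7}; (3,1)→{1,5}; (4,4)→{1,4,7}; (5,2)→{2,4}; (6,8)→{7,8}. Safe: 3, 6. Place at column 6.
Row 8: attacked by (1,5)→{5}; (2,7)→{1,7}; (3,1)→{1,6}; (4,4)→{4,8}; (5,2)→{2,5}; (6,8)→{6,8}; (7,6)→{5,6,7}. Safe: 3. Place at column 3.
Columns [5, 7, 1, 4, 2, 8, 6, 3], r−c [-4, -5, 2, 0, 3, -2, 1, 5], r+c [6, 9, 4, 8, 7, 14, 13, 11] are all distinct, so no two queens attack.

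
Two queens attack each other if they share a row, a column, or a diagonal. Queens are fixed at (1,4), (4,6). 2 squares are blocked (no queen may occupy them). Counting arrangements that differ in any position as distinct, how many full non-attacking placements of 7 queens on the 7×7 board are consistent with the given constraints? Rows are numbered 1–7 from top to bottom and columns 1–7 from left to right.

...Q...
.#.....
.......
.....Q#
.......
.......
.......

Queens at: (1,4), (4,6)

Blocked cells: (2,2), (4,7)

Branch on row 2: col 1 → 1; col 7 → 1.
Sum: 1 + 1 = 2.

2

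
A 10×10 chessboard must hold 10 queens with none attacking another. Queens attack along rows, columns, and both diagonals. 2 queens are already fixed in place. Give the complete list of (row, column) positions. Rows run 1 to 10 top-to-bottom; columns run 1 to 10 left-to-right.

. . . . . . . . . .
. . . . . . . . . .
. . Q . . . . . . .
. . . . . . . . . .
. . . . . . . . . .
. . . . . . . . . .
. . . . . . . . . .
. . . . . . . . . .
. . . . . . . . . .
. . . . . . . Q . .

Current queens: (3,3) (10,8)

(1,4) (2,7) (3,3) (4,6) (5,2) (6,10) (7,1) (8,9) (9,5) (10,8)

Row 1: attacked by (3,3)→{1,3,5}; (10,8)→{8}. Safe: 2, 4, 6, 7, 9, 10. Place at column 4.
Row 2: attacked by (1,4)→{3,4,5}; (3,3)→{2,3,4}; (10,8)→{8}. Safe: 1, 6, 7, 9, 10. Place at column 7.
Row 4: attacked by (1,4)→{1,4,7}; (2,7)→{5,7,9}; (3,3)→{2,3,4}; (10,8)→{2,8}. Safe: 6, 10. Place at column 6.
Row 5: attacked by (1,4)→{4,8}; (2,7)→{4,7,10}; (3,3)→{1,3,5}; (4,6)→{5,6,7}; (10,8)→{3,8}. Safe: 2, 9. Place at column 2.
Row 6: attacked by (1,4)→{4,9}; (2,7)→{3,7}; (3,3)→{3,6}; (4,6)→{4,6,8}; (5,2)→{1,2,3}; (10,8)→{4,8}. Safe: 5, 10. Place at column 10.
Row 7: attacked by (1,4)→{4,10}; (2,7)→{2,7}; (3,3)→{3,7}; (4,6)→{3,6,9}; (5,2)→{2,4}; (6,10)→{9,10}; (10,8)→{5,8}. Safe: 1. Place at column 1.
Row 8: attacked by (1,4)→{4}; (2,7)→{1,7}; (3,3)→{3,8}; (4,6)→{2,6,10}; (5,2)→{2,5}; (6,10)→{8,10}; (7,1)→{1,2}; (10,8)→{6,8,10}. Safe: 9. Place at column 9.
Row 9: attacked by (1,4)→{4}; (2,7)→{7}; (3,3)→{3,9}; (4,6)→{1,6}; (5,2)→{2,6}; (6,10)→{7,10}; (7,1)→{1,3}; (8,9)→{8,9,10}; (10,8)→{7,8,9}. Safe: 5. Place at column 5.
Columns [4, 7, 3, 6, 2, 10, 1, 9, 5, 8], r−c [-3, -5, 0, -2, 3, -4, 6, -1, 4, 2], r+c [5, 9, 6, 10, 7, 16, 8, 17, 14, 18] are all distinct, so no two queens attack.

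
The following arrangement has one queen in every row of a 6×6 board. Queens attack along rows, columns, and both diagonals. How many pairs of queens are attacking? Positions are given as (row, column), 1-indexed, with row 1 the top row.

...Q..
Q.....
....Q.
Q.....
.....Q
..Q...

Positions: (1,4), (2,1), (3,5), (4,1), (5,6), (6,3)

Same column: (2,1)–(4,1) (column 1).
Same diagonal: (1,4)–(4,1) (|1−4| = |4−1| = 3); (4,1)–(6,3) (|4−6| = |1−3| = 2).
Total attacking pairs: 3.

3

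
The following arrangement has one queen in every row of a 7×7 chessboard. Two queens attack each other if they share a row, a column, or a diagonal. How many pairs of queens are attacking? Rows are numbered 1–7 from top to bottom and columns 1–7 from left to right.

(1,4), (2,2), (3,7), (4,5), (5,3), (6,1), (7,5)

Same column: (4,5)–(7,5) (column 5).
Same diagonal: (5,3)–(7,5) (|5−7| = |3−5| = 2).
Total attacking pairs: 2.

2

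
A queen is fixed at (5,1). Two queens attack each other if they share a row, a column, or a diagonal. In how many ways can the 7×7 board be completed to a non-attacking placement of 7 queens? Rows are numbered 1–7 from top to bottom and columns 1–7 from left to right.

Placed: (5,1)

Branch on row 1: col 2 → 2; col 3 → 1; col 4 → 0; col 6 → 2; col 7 → 1.
Sum: 2 + 1 + 0 + 2 + 1 = 6.

6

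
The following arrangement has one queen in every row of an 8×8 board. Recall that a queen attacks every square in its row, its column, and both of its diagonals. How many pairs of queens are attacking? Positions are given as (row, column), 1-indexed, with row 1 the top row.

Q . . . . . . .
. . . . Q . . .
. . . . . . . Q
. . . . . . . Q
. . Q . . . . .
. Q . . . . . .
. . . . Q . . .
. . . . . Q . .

Same column: (2,5)–(7,5) (column 5); (3,8)–(4,8) (column 8).
Same diagonal: (4,8)–(7,5) (|4−7| = |8−5| = 3); (5,3)–(6,2) (|5−6| = |3−2| = 1); (5,3)–(7,5) (|5−7| = |3−5| = 2); (5,3)–(8,6) (|5−8| = |3−6| = 3); (7,5)–(8,6) (|7−8| = |5−6| = 1).
Total attacking pairs: 7.

7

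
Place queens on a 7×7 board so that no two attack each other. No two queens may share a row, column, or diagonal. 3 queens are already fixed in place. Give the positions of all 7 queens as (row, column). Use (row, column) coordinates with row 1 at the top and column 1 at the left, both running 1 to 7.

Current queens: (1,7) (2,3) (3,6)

Row 4: attacked by (1,7)→{4,7}; (2,3)→{1,3,5}; (3,6)→{5,6,7}. Safe: 2. Place at column 2.
Row 5: attacked by (1,7)→{3,7}; (2,3)→{3,6}; (3,6)→{4,6}; (4,2)→{1,2,3}. Safe: 5. Place at column 5.
Row 6: attacked by (1,7)→{2,7}; (2,3)→{3,7}; (3,6)→{3,6}; (4,2)→{2,4}; (5,5)→{4,5,6}. Safe: 1. Place at column 1.
Row 7: attacked by (1,7)→{1,7}; (2,3)→{3}; (3,6)→{2,6}; (4,2)→{2,5}; (5,5)→{3,5,7}; (6,1)→{1,2}. Safe: 4. Place at column 4.
Columns [7, 3, 6, 2, 5, 1, 4], r−c [-6, -1, -3, 2, 0, 5, 3], r+c [8, 5, 9, 6, 10, 7, 11] are all distinct, so no two queens attack.

(1,7) (2,3) (3,6) (4,2) (5,5) (6,1) (7,4)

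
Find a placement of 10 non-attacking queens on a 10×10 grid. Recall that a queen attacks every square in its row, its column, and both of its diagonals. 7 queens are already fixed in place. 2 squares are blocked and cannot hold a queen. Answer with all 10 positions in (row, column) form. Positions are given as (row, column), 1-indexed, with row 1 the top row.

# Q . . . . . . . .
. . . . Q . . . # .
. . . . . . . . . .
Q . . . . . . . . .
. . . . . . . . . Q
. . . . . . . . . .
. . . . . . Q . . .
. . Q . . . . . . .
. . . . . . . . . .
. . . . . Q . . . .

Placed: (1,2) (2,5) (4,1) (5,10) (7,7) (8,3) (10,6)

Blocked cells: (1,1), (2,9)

Row 3: attacked by (1,2)→{2,4}; (2,5)→{4,5,6}; (4,1)→{1,2}; (5,10)→{8,10}; (7,7)→{3,7}; (8,3)→{3,8}; (10,6)→{6}. Safe: 9. Place at column 9.
Row 6: attacked by (1,2)→{2,7}; (2,5)→{1,5,9}; (3,9)→{6,9}; (4,1)→{1,3}; (5,10)→{9,10}; (7,7)→{6,7,8}; (8,3)→{1,3,5}; (10,6)→{2,6,10}. Safe: 4. Place at column 4.
Row 9: attacked by (1,2)→{2,10}; (2,5)→{5}; (3,9)→{3,9}; (4,1)→{1,6}; (5,10)→{6,10}; (6,4)→{1,4,7}; (7,7)→{5,7,9}; (8,3)→{2,3,4}; (10,6)→{5,6,7}. Safe: 8. Place at column 8.
Columns [2, 5, 9, 1, 10, 4, 7, 3, 8, 6], r−c [-1, -3, -6, 3, -5, 2, 0, 5, 1, 4], r+c [3, 7, 12, 5, 15, 10, 14, 11, 17, 16] are all distinct, so no two queens attack.

(1,2) (2,5) (3,9) (4,1) (5,10) (6,4) (7,7) (8,3) (9,8) (10,6)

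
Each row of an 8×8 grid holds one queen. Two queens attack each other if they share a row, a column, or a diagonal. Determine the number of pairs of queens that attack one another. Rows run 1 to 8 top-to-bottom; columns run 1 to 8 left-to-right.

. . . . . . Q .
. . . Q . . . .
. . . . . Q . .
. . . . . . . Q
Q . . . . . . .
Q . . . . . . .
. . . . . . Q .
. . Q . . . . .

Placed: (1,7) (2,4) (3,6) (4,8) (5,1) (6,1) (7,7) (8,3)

4

Same column: (1,7)–(7,7) (column 7); (5,1)–(6,1) (column 1).
Same diagonal: (2,4)–(5,1) (|2−5| = |4−1| = 3); (6,1)–(8,3) (|6−8| = |1−3| = 2).
Total attacking pairs: 4.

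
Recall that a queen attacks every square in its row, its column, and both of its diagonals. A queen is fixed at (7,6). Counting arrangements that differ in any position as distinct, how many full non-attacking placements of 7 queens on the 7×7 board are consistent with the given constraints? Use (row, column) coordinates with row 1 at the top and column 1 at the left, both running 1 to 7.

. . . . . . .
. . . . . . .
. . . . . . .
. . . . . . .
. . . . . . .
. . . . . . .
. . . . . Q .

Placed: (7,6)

7

Branch on row 1: col 1 → 1; col 2 → 4; col 3 → 1; col 4 → 1; col 5 → 0; col 7 → 0.
Sum: 1 + 4 + 1 + 1 + 0 + 0 = 7.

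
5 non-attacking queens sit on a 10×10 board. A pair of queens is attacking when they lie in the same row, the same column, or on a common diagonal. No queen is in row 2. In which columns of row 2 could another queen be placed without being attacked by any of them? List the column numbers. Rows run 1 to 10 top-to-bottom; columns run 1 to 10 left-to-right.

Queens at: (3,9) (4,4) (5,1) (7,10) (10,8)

columns 3, 7

(3,9) attacks row 2 at column 9 and diagonals 8, 10.
(4,4) attacks row 2 at column 4 and diagonals 2, 6.
(5,1) attacks row 2 at column 1 and diagonals 4.
(7,10) attacks row 2 at column 10 and diagonals 5.
(10,8) attacks row 2 at column 8.
Attacked columns: {1, 2, 4, 5, 6, 8, 9, 10}. Safe: {3, 7}.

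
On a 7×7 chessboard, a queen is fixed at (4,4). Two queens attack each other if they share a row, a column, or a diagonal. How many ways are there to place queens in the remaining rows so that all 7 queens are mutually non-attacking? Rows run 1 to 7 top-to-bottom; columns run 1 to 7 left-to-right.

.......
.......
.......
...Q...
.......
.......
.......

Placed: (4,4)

8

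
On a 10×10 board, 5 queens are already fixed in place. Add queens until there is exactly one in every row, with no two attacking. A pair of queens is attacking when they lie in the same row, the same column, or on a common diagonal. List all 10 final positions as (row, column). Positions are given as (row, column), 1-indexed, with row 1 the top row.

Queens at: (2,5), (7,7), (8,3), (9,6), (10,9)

(1,2) (2,5) (3,10) (4,8) (5,1) (6,4) (7,7) (8,3) (9,6) (10,9)

Row 1: attacked by (2,5)→{4,5,6}; (7,7)→{1,7}; (8,3)→{3,10}; (9,6)→{6}; (10,9)→{9}. Safe: 2, 8. Place at column 2.
Row 3: attacked by (1,2)→{2,4}; (2,5)→{4,5,6}; (7,7)→{3,7}; (8,3)→{3,8}; (9,6)→{6}; (10,9)→{2,9}. Safe: 1, 10. Place at column 10.
Row 4: attacked by (1,2)→{2,5}; (2,5)→{3,5,7}; (3,10)→{9,10}; (7,7)→{4,7,10}; (8,3)→{3,7}; (9,6)→{1,6}; (10,9)→{3,9}. Safe: 8. Place at column 8.
Row 5: attacked by (1,2)→{2,6}; (2,5)→{2,5,8}; (3,10)→{8,10}; (4,8)→{7,8,9}; (7,7)→{5,7,9}; (8,3)→{3,6}; (9,6)→{2,6,10}; (10,9)→{4,9}. Safe: 1. Place at column 1.
Row 6: attacked by (1,2)→{2,7}; (2,5)→{1,5,9}; (3,10)→{7,10}; (4,8)→{6,8,10}; (5,1)→{1,2}; (7,7)→{6,7,8}; (8,3)→{1,3,5}; (9,6)→{3,6,9}; (10,9)→{5,9}. Safe: 4. Place at column 4.
Columns [2, 5, 10, 8, 1, 4, 7, 3, 6, 9], r−c [-1, -3, -7, -4, 4, 2, 0, 5, 3, 1], r+c [3, 7, 13, 12, 6, 10, 14, 11, 15, 19] are all distinct, so no two queens attack.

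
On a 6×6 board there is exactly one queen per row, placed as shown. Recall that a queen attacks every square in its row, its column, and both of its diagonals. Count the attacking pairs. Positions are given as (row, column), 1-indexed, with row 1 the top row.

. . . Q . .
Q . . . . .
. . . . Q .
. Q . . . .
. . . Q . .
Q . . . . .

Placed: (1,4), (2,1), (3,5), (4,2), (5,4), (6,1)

3

Same column: (1,4)–(5,4) (column 4); (2,1)–(6,1) (column 1).
Same diagonal: (2,1)–(5,4) (|2−5| = |1−4| = 3).
Total attacking pairs: 3.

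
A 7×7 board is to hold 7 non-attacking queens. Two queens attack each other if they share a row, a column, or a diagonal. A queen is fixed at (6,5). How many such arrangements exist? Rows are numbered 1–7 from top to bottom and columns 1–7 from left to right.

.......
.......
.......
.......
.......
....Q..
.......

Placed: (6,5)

6

Branch on row 1: col 1 → 1; col 2 → 1; col 3 → 0; col 4 → 1; col 6 → 3; col 7 → 0.
Sum: 1 + 1 + 0 + 1 + 3 + 0 = 6.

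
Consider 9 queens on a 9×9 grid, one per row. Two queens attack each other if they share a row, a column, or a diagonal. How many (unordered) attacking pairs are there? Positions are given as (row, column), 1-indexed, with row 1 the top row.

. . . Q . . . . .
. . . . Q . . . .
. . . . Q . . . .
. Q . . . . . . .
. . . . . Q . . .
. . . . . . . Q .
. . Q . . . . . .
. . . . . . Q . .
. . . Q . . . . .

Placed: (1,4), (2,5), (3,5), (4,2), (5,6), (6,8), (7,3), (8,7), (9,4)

4

Same column: (1,4)–(9,4) (column 4); (2,5)–(3,5) (column 5).
Same diagonal: (1,4)–(2,5) (|1−2| = |4−5| = 1); (3,5)–(6,8) (|3−6| = |5−8| = 3).
Total attacking pairs: 4.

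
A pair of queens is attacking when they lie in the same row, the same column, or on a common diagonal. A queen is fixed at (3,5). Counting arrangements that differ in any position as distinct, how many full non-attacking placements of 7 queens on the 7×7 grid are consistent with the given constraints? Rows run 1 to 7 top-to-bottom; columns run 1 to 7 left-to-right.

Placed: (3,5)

Branch on row 1: col 1 → 1; col 2 → 1; col 4 → 2; col 6 → 2.
Sum: 1 + 1 + 2 + 2 = 6.

6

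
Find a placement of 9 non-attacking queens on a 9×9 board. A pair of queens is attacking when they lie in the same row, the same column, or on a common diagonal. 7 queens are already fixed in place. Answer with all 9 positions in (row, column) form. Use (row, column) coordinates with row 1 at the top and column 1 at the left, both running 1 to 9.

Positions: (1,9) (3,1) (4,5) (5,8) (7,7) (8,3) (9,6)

(1,9) (2,4) (3,1) (4,5) (5,8) (6,2) (7,7) (8,3) (9,6)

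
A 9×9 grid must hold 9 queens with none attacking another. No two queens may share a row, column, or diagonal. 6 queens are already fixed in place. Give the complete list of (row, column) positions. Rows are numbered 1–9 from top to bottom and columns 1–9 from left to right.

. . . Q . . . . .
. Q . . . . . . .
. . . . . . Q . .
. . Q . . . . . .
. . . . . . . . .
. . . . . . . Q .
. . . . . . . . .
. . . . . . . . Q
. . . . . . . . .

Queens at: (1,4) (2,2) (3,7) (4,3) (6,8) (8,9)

Row 5: attacked by (1,4)→{4,8}; (2,2)→{2,5}; (3,7)→{5,7,9}; (4,3)→{2,3,4}; (6,8)→{7,8,9}; (8,9)→{6,9}. Safe: 1. Place at column 1.
Row 7: attacked by (1,4)→{4}; (2,2)→{2,7}; (3,7)→{3,7}; (4,3)→{3,6}; (5,1)→{1,3}; (6,8)→{7,8,9}; (8,9)→{8,9}. Safe: 5. Place at column 5.
Row 9: attacked by (1,4)→{4}; (2,2)→{2,9}; (3,7)→{1,7}; (4,3)→{3,8}; (5,1)→{1,5}; (6,8)→{5,8}; (7,5)→{3,5,7}; (8,9)→{8,9}. Safe: 6. Place at column 6.
Columns [4, 2, 7, 3, 1, 8, 5, 9, 6], r−c [-3, 0, -4, 1, 4, -2, 2, -1, 3], r+c [5, 4, 10, 7, 6, 14, 12, 17, 15] are all distinct, so no two queens attack.

(1,4) (2,2) (3,7) (4,3) (5,1) (6,8) (7,5) (8,9) (9,6)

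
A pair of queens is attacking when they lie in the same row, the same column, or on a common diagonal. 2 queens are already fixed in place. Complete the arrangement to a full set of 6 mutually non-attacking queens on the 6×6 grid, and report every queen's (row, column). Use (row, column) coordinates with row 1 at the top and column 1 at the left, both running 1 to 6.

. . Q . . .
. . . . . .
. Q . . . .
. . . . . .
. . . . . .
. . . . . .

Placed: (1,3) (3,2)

(1,3) (2,6) (3,2) (4,5) (5,1) (6,4)

Row 2: attacked by (1,3)→{2,3,4}; (3,2)→{1,2,3}. Safe: 5, 6. Place at column 6.
Row 4: attacked by (1,3)→{3,6}; (2,6)→{4,6}; (3,2)→{1,2,3}. Safe: 5. Place at column 5.
Row 5: attacked by (1,3)→{3}; (2,6)→{3,6}; (3,2)→{2,4}; (4,5)→{4,5,6}. Safe: 1. Place at column 1.
Row 6: attacked by (1,3)→{3}; (2,6)→{2,6}; (3,2)→{2,5}; (4,5)→{3,5}; (5,1)→{1,2}. Safe: 4. Place at column 4.
Columns [3, 6, 2, 5, 1, 4], r−c [-2, -4, 1, -1, 4, 2], r+c [4, 8, 5, 9, 6, 10] are all distinct, so no two queens attack.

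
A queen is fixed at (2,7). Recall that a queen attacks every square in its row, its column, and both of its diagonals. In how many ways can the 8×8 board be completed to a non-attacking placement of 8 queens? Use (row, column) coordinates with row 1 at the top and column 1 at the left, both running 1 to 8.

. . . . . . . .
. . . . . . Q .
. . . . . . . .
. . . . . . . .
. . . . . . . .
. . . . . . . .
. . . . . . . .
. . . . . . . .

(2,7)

16

Branch on row 1: col 1 → 2; col 2 → 2; col 3 → 2; col 4 → 4; col 5 → 6.
Sum: 2 + 2 + 2 + 4 + 6 = 16.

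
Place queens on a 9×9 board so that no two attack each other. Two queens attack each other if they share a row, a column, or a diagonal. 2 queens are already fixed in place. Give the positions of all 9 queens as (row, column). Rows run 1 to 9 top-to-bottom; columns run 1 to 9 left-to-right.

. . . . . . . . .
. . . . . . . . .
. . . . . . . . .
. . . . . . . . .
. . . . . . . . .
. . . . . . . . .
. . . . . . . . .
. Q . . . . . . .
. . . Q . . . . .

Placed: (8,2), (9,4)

Row 1: attacked by (8,2)→{2,9}; (9,4)→{4}. Safe: 1, 3, 5, 6, 7, 8. Place at column 7.
Row 2: attacked by (1,7)→{6,7,8}; (8,2)→{2,8}; (9,4)→{4}. Safe: 1, 3, 5, 9. Place at column 3.
Row 3: attacked by (1,7)→{5,7,9}; (2,3)→{2,3,4}; (8,2)→{2,7}; (9,4)→{4}. Safe: 1, 6, 8. Place at column 6.
Row 4: attacked by (1,7)→{4,7}; (2,3)→{1,3,5}; (3,6)→{5,6,7}; (8,2)→{2,6}; (9,4)→{4,9}. Safe: 8. Place at column 8.
Row 5: attacked by (1,7)→{3,7}; (2,3)→{3,6}; (3,6)→{4,6,8}; (4,8)→{7,8,9}; (8,2)→{2,5}; (9,4)→{4,8}. Safe: 1. Place at column 1.
Row 6: attacked by (1,7)→{2,7}; (2,3)→{3,7}; (3,6)→{3,6,9}; (4,8)→{6,8}; (5,1)→{1,2}; (8,2)→{2,4}; (9,4)→{1,4,7}. Safe: 5. Place at column 5.
Row 7: attacked by (1,7)→{1,7}; (2,3)→{3,8}; (3,6)→{2,6}; (4,8)→{5,8}; (5,1)→{1,3}; (6,5)→{4,5,6}; (8,2)→{1,2,3}; (9,4)→{2,4,6}. Safe: 9. Place at column 9.
Columns [7, 3, 6, 8, 1, 5, 9, 2, 4], r−c [-6, -1, -3, -4, 4, 1, -2, 6, 5], r+c [8, 5, 9, 12, 6, 11, 16, 10, 13] are all distinct, so no two queens attack.

(1,7) (2,3) (3,6) (4,8) (5,1) (6,5) (7,9) (8,2) (9,4)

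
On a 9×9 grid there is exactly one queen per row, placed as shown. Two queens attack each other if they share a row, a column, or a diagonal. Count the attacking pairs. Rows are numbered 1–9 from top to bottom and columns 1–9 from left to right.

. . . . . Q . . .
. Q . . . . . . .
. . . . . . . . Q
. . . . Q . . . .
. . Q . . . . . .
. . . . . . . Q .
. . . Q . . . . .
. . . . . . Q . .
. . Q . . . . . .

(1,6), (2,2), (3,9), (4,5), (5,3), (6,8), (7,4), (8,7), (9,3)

Same column: (5,3)–(9,3) (column 3).
Same diagonal: (3,9)–(9,3) (|3−9| = |9−3| = 6).
Total attacking pairs: 2.

2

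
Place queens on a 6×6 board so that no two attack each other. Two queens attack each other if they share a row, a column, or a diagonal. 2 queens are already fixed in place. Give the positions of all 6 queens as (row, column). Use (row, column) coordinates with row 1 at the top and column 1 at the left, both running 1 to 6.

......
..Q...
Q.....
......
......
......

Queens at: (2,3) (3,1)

Row 1: attacked by (2,3)→{2,3,4}; (3,1)→{1,3}. Safe: 5, 6. Place at column 5.
Row 4: attacked by (1,5)→{2,5}; (2,3)→{1,3,5}; (3,1)→{1,2}. Safe: 4, 6. Place at column 6.
Row 5: attacked by (1,5)→{1,5}; (2,3)→{3,6}; (3,1)→{1,3}; (4,6)→{5,6}. Safe: 2, 4. Place at column 4.
Row 6: attacked by (1,5)→{5}; (2,3)→{3}; (3,1)→{1,4}; (4,6)→{4,6}; (5,4)→{3,4,5}. Safe: 2. Place at column 2.
Columns [5, 3, 1, 6, 4, 2], r−c [-4, -1, 2, -2, 1, 4], r+c [6, 5, 4, 10, 9, 8] are all distinct, so no two queens attack.

(1,5) (2,3) (3,1) (4,6) (5,4) (6,2)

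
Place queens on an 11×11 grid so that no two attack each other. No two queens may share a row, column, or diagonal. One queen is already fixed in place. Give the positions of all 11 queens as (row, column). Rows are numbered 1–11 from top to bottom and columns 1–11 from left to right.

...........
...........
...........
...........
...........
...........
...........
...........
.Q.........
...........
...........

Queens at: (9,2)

(1,5) (2,10) (3,4) (4,11) (5,8) (6,3) (7,1) (8,6) (9,2) (10,9) (11,7)

Row 1: attacked by (9,2)→{2,10}. Safe: 1, 3, 4, 5, 6, 7, 8, 9, 11. Place at column 5.
Row 2: attacked by (1,5)→{4,5,6}; (9,2)→{2,9}. Safe: 1, 3, 7, 8, 10, 11. Place at column 10.
Row 3: attacked by (1,5)→{3,5,7}; (2,10)→{9,10,11}; (9,2)→{2,8}. Safe: 1, 4, 6. Place at column 4.
Row 4: attacked by (1,5)→{2,5,8}; (2,10)→{8,10}; (3,4)→{3,4,5}; (9,2)→{2,7}. Safe: 1, 6, 9, 11. Place at column 11.
Row 5: attacked by (1,5)→{1,5,9}; (2,10)→{7,10}; (3,4)→{2,4,6}; (4,11)→{10,11}; (9,2)→{2,6}. Safe: 3, 8. Place at column 8.
Row 6: attacked by (1,5)→{5,10}; (2,10)→{6,10}; (3,4)→{1,4,7}; (4,11)→{9,11}; (5,8)→{7,8,9}; (9,2)→{2,5}. Safe: 3. Place at column 3.
Row 7: attacked by (1,5)→{5,11}; (2,10)→{5,10}; (3,4)→{4,8}; (4,11)→{8,11}; (5,8)→{6,8,10}; (6,3)→{2,3,4}; (9,2)→{2,4}. Safe: 1, 7, 9. Place at column 1.
Row 8: attacked by (1,5)→{5}; (2,10)→{4,10}; (3,4)→{4,9}; (4,11)→{7,11}; (5,8)→{5,8,11}; (6,3)→{1,3,5}; (7,1)→{1,2}; (9,2)→{1,2,3}. Safe: 6. Place at column 6.
Row 10: attacked by (1,5)→{5}; (2,10)→{2,10}; (3,4)→{4,11}; (4,11)→{5,11}; (5,8)→{3,8}; (6,3)→{3,7}; (7,1)→{1,4}; (8,6)→{4,6,8}; (9,2)→{1,2,3}. Safe: 9. Place at column 9.
Row 11: attacked by (1,5)→{5}; (2,10)→{1,10}; (3,4)→{4}; (4,11)→{4,11}; (5,8)→{2,8}; (6,3)→{3,8}; (7,1)→{1,5}; (8,6)→{3,6,9}; (9,2)→{2,4}; (10,9)→{8,9,10}. Safe: 7. Place at column 7.
Columns [5, 10, 4, 11, 8, 3, 1, 6, 2, 9, 7], r−c [-4, -8, -1, -7, -3, 3, 6, 2, 7, 1, 4], r+c [6, 12, 7, 15, 13, 9, 8, 14, 11, 19, 18] are all distinct, so no two queens attack.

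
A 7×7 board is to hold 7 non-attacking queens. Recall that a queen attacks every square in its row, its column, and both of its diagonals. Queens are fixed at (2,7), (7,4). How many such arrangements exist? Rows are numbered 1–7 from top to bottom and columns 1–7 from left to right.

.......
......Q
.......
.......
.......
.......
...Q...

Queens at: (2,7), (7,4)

2

Branch on row 1: col 1 → 0; col 2 → 1; col 3 → 0; col 5 → 1.
Sum: 0 + 1 + 0 + 1 = 2.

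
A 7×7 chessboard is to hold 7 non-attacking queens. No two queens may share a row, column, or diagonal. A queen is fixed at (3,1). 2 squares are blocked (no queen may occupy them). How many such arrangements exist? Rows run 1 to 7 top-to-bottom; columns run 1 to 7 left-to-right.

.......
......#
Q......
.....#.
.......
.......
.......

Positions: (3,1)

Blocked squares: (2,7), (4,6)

5

Branch on row 1: col 2 → 2; col 4 → 1; col 5 → 0; col 6 → 1; col 7 → 1.
Sum: 2 + 1 + 0 + 1 + 1 = 5.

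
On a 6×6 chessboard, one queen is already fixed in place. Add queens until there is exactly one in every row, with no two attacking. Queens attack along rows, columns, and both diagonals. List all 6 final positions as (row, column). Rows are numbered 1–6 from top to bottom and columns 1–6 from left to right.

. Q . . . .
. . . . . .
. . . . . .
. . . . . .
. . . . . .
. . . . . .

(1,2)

Row 2: attacked by (1,2)→{1,2,3}. Safe: 4, 5, 6. Place at column 4.
Row 3: attacked by (1,2)→{2,4}; (2,4)→{3,4,5}. Safe: 1, 6. Place at column 6.
Row 4: attacked by (1,2)→{2,5}; (2,4)→{2,4,6}; (3,6)→{5,6}. Safe: 1, 3. Place at column 1.
Row 5: attacked by (1,2)→{2,6}; (2,4)→{1,4}; (3,6)→{4,6}; (4,1)→{1,2}. Safe: 3, 5. Place at column 3.
Row 6: attacked by (1,2)→{2}; (2,4)→{4}; (3,6)→{3,6}; (4,1)→{1,3}; (5,3)→{2,3,4}. Safe: 5. Place at column 5.
Columns [2, 4, 6, 1, 3, 5], r−c [-1, -2, -3, 3, 2, 1], r+c [3, 6, 9, 5, 8, 11] are all distinct, so no two queens attack.

(1,2) (2,4) (3,6) (4,1) (5,3) (6,5)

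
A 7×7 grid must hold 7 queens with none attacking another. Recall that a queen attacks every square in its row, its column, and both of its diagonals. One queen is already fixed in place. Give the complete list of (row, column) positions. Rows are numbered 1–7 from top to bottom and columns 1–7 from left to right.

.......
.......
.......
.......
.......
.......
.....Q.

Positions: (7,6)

Row 1: attacked by (7,6)→{6}. Safe: 1, 2, 3, 4, 5, 7. Place at column 2.
Row 2: attacked by (1,2)→{1,2,3}; (7,6)→{1,6}. Safe: 4, 5, 7. Place at column 5.
Row 3: attacked by (1,2)→{2,4}; (2,5)→{4,5,6}; (7,6)→{2,6}. Safe: 1, 3, 7. Place at column 1.
Row 4: attacked by (1,2)→{2,5}; (2,5)→{3,5,7}; (3,1)→{1,2}; (7,6)→{3,6}. Safe: 4. Place at column 4.
Row 5: attacked by (1,2)→{2,6}; (2,5)→{2,5}; (3,1)→{1,3}; (4,4)→{3,4,5}; (7,6)→{4,6}. Safe: 7. Place at column 7.
Row 6: attacked by (1,2)→{2,7}; (2,5)→{1,5}; (3,1)→{1,4}; (4,4)→{2,4,6}; (5,7)→{6,7}; (7,6)→{5,6,7}. Safe: 3. Place at column 3.
Columns [2, 5, 1, 4, 7, 3, 6], r−c [-1, -3, 2, 0, -2, 3, 1], r+c [3, 7, 4, 8, 12, 9, 13] are all distinct, so no two queens attack.

(1,2) (2,5) (3,1) (4,4) (5,7) (6,3) (7,6)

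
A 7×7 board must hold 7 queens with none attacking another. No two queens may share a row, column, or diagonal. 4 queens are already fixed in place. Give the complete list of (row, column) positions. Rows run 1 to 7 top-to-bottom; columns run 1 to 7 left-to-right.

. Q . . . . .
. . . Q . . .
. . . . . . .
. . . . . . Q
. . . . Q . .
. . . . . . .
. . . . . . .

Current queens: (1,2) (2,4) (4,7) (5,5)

Row 3: attacked by (1,2)→{2,4}; (2,4)→{3,4,5}; (4,7)→{6,7}; (5,5)→{3,5,7}. Safe: 1. Place at column 1.
Row 6: attacked by (1,2)→{2,7}; (2,4)→{4}; (3,1)→{1,4}; (4,7)→{5,7}; (5,5)→{4,5,6}. Safe: 3. Place at column 3.
Row 7: attacked by (1,2)→{2}; (2,4)→{4}; (3,1)→{1,5}; (4,7)→{4,7}; (5,5)→{3,5,7}; (6,3)→{2,3,4}. Safe: 6. Place at column 6.
Columns [2, 4, 1, 7, 5, 3, 6], r−c [-1, -2, 2, -3, 0, 3, 1], r+c [3, 6, 4, 11, 10, 9, 13] are all distinct, so no two queens attack.

(1,2) (2,4) (3,1) (4,7) (5,5) (6,3) (7,6)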